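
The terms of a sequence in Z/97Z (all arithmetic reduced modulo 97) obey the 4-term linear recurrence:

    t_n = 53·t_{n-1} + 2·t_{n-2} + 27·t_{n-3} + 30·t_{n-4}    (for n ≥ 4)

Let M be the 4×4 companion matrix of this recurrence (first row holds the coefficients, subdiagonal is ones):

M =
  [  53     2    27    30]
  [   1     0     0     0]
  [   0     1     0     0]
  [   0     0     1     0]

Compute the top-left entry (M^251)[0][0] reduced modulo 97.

92

(M^251)[0][0] is the top entry after applying M 251 times to the unit state (1, 0, 0, 0). Equivalently it is h_{254} for the auxiliary sequence (h_n) obeying the same recurrence with h_3 = 1 and h_i = 0 for 0 ≤ i < 3:
h_4 = 53·1 + 2·0 + 27·0 + 30·0 = 53
h_5 = 53·53 + 2·1 + 27·0 + 30·0 = 95
h_6 = 53·95 + 2·53 + 27·1 + 30·0 = 27
h_7 = 53·27 + 2·95 + 27·53 + 30·1 = 75
h_8 = 53·75 + 2·27 + 27·95 + 30·53 = 36
h_9 = 53·36 + 2·75 + 27·27 + 30·95 = 11
h_10 = 53·11 + 2·36 + 27·75 + 30·27 = 95
h_11 = 53·95 + 2·11 + 27·36 + 30·75 = 34
h_12 = 53·34 + 2·95 + 27·11 + 30·36 = 71
h_13 = 53·71 + 2·34 + 27·95 + 30·11 = 33
h_14 = 53·33 + 2·71 + 27·34 + 30·95 = 33
h_15 = 53·33 + 2·33 + 27·71 + 30·34 = 96
h_16 = 53·96 + 2·33 + 27·33 + 30·71 = 27
h_17 = 53·27 + 2·96 + 27·33 + 30·33 = 12
h_18 = 53·12 + 2·27 + 27·96 + 30·33 = 4
h_19 = 53·4 + 2·12 + 27·27 + 30·96 = 62
h_20 = 53·62 + 2·4 + 27·12 + 30·27 = 63
h_21 = 53·63 + 2·62 + 27·4 + 30·12 = 51
h_22 = 53·51 + 2·63 + 27·62 + 30·4 = 64
h_23 = 53·64 + 2·51 + 27·63 + 30·62 = 71
h_24 = 53·71 + 2·64 + 27·51 + 30·63 = 77
h_25 = 53·77 + 2·71 + 27·64 + 30·51 = 12
h_26 = 53·12 + 2·77 + 27·71 + 30·64 = 68
h_27 = 53·68 + 2·12 + 27·77 + 30·71 = 77
h_28 = 53·77 + 2·68 + 27·12 + 30·77 = 61
h_29 = 53·61 + 2·77 + 27·68 + 30·12 = 54
h_30 = 53·54 + 2·61 + 27·77 + 30·68 = 22
h_31 = 53·22 + 2·54 + 27·61 + 30·77 = 90
h_32 = 53·90 + 2·22 + 27·54 + 30·61 = 51
h_33 = 53·51 + 2·90 + 27·22 + 30·54 = 53
h_34 = 53·53 + 2·51 + 27·90 + 30·22 = 84
h_35 = 53·84 + 2·53 + 27·51 + 30·90 = 2
h_36 = 53·2 + 2·84 + 27·53 + 30·51 = 34
h_37 = 53·34 + 2·2 + 27·84 + 30·53 = 38
h_38 = 53·38 + 2·34 + 27·2 + 30·84 = 0
h_39 = 53·0 + 2·38 + 27·34 + 30·2 = 84
h_40 = 53·84 + 2·0 + 27·38 + 30·34 = 96
h_41 = 53·96 + 2·84 + 27·0 + 30·38 = 91
h_42 = 53·91 + 2·96 + 27·84 + 30·0 = 8
h_43 = 53·8 + 2·91 + 27·96 + 30·84 = 92
h_44 = 53·92 + 2·8 + 27·91 + 30·96 = 44
h_45 = 53·44 + 2·92 + 27·8 + 30·91 = 30
h_46 = 53·30 + 2·44 + 27·92 + 30·8 = 37
h_47 = 53·37 + 2·30 + 27·44 + 30·92 = 52
h_48 = 53·52 + 2·37 + 27·30 + 30·44 = 13
h_49 = 53·13 + 2·52 + 27·37 + 30·30 = 73
h_50 = 53·73 + 2·13 + 27·52 + 30·37 = 7
h_51 = 53·7 + 2·73 + 27·13 + 30·52 = 3
h_52 = 53·3 + 2·7 + 27·73 + 30·13 = 12
h_53 = 53·12 + 2·3 + 27·7 + 30·73 = 14
h_54 = 53·14 + 2·12 + 27·3 + 30·7 = 87
h_55 = 53·87 + 2·14 + 27·12 + 30·3 = 9
h_56 = 53·9 + 2·87 + 27·14 + 30·12 = 31
h_57 = 53·31 + 2·9 + 27·87 + 30·14 = 65
h_58 = 53·65 + 2·31 + 27·9 + 30·87 = 55
h_59 = 53·55 + 2·65 + 27·31 + 30·9 = 78
h_60 = 53·78 + 2·55 + 27·65 + 30·31 = 42
h_61 = 53·42 + 2·78 + 27·55 + 30·65 = 94
h_62 = 53·94 + 2·42 + 27·78 + 30·55 = 92
h_63 = 53·92 + 2·94 + 27·42 + 30·78 = 2
h_64 = 53·2 + 2·92 + 27·94 + 30·42 = 14
h_65 = 53·14 + 2·2 + 27·92 + 30·94 = 36
h_66 = 53·36 + 2·14 + 27·2 + 30·92 = 94
h_67 = 53·94 + 2·36 + 27·14 + 30·2 = 60
h_68 = 53·60 + 2·94 + 27·36 + 30·14 = 7
h_69 = 53·7 + 2·60 + 27·94 + 30·36 = 35
h_70 = 53·35 + 2·7 + 27·60 + 30·94 = 4
h_71 = 53·4 + 2·35 + 27·7 + 30·60 = 40
h_72 = 53·40 + 2·4 + 27·35 + 30·7 = 82
h_73 = 53·82 + 2·40 + 27·4 + 30·35 = 55
h_74 = 53·55 + 2·82 + 27·40 + 30·4 = 11
h_75 = 53·11 + 2·55 + 27·82 + 30·40 = 33
h_76 = 53·33 + 2·11 + 27·55 + 30·82 = 90
h_77 = 53·90 + 2·33 + 27·11 + 30·55 = 90
h_78 = 53·90 + 2·90 + 27·33 + 30·11 = 60
h_79 = 53·60 + 2·90 + 27·90 + 30·33 = 87
h_80 = 53·87 + 2·60 + 27·90 + 30·90 = 64
h_81 = 53·64 + 2·87 + 27·60 + 30·90 = 29
h_82 = 53·29 + 2·64 + 27·87 + 30·60 = 91
h_83 = 53·91 + 2·29 + 27·64 + 30·87 = 4
h_84 = 53·4 + 2·91 + 27·29 + 30·64 = 90
h_85 = 53·90 + 2·4 + 27·91 + 30·29 = 54
h_86 = 53·54 + 2·90 + 27·4 + 30·91 = 60
h_87 = 53·60 + 2·54 + 27·90 + 30·4 = 18
h_88 = 53·18 + 2·60 + 27·54 + 30·90 = 91
h_89 = 53·91 + 2·18 + 27·60 + 30·54 = 48
h_90 = 53·48 + 2·91 + 27·18 + 30·60 = 65
h_91 = 53·65 + 2·48 + 27·91 + 30·18 = 39
h_92 = 53·39 + 2·65 + 27·48 + 30·91 = 15
h_93 = 53·15 + 2·39 + 27·65 + 30·48 = 91
h_94 = 53·91 + 2·15 + 27·39 + 30·65 = 96
h_95 = 53·96 + 2·91 + 27·15 + 30·39 = 55
h_96 = 53·55 + 2·96 + 27·91 + 30·15 = 0
h_97 = 53·0 + 2·55 + 27·96 + 30·91 = 0
h_98 = 53·0 + 2·0 + 27·55 + 30·96 = 0
h_99 = 53·0 + 2·0 + 27·0 + 30·55 = 1
(h_96, h_97, h_98, h_99) = (0, 0, 0, 1) = (h_0, h_1, h_2, h_3), so the sequence has period 96.
254 ≡ 62 (mod 96), hence h_254 = h_62 = 92.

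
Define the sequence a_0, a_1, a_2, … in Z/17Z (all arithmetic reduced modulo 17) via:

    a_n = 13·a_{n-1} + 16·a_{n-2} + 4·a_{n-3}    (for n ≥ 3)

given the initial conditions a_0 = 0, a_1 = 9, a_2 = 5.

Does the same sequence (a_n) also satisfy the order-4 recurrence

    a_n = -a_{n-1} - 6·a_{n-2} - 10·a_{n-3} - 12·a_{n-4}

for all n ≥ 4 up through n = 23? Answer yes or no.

Terms a_0..a_23: 0, 9, 5, 5, 11, 5, 6, 15, 5, 6, 14, 9, 8, 15, 2, 9, 5, 13, 13, 6, 15, 3, 14, 1
n=4: candidate gives 11, actual a_4 = 11 ✓
n=5: candidate gives 5, actual a_5 = 5 ✓
n=6: candidate gives 6, actual a_6 = 6 ✓
n=7: candidate gives 15, actual a_7 = 15 ✓
n=8: candidate gives 5, actual a_8 = 5 ✓
n=9: candidate gives 6, actual a_9 = 6 ✓
n=10: candidate gives 14, actual a_10 = 14 ✓
n=11: candidate gives 9, actual a_11 = 9 ✓
n=12: candidate gives 8, actual a_12 = 8 ✓
n=13: candidate gives 15, actual a_13 = 15 ✓
n=14: candidate gives 2, actual a_14 = 2 ✓
n=15: candidate gives 9, actual a_15 = 9 ✓
n=16: candidate gives 5, actual a_16 = 5 ✓
n=17: candidate gives 13, actual a_17 = 13 ✓
n=18: candidate gives 13, actual a_18 = 13 ✓
n=19: candidate gives 6, actual a_19 = 6 ✓
n=20: candidate gives 15, actual a_20 = 15 ✓
n=21: candidate gives 3, actual a_21 = 3 ✓
n=22: candidate gives 14, actual a_22 = 14 ✓
n=23: candidate gives 1, actual a_23 = 1 ✓

yes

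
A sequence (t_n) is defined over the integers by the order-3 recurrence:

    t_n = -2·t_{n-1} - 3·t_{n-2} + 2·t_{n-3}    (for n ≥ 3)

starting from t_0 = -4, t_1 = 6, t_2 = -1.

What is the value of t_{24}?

t_3 = -2·-1 + -3·6 + 2·-4 = -24
t_4 = -2·-24 + -3·-1 + 2·6 = 63
t_5 = -2·63 + -3·-24 + 2·-1 = -56
t_6 = -2·-56 + -3·63 + 2·-24 = -125
t_7 = -2·-125 + -3·-56 + 2·63 = 544
t_8 = -2·544 + -3·-125 + 2·-56 = -825
t_9 = -2·-825 + -3·544 + 2·-125 = -232
t_10 = -2·-232 + -3·-825 + 2·544 = 4027
t_11 = -2·4027 + -3·-232 + 2·-825 = -9008
t_12 = -2·-9008 + -3·4027 + 2·-232 = 5471
t_13 = -2·5471 + -3·-9008 + 2·4027 = 24136
t_14 = -2·24136 + -3·5471 + 2·-9008 = -82701
t_15 = -2·-82701 + -3·24136 + 2·5471 = 103936
t_16 = -2·103936 + -3·-82701 + 2·24136 = 88503
t_17 = -2·88503 + -3·103936 + 2·-82701 = -654216
t_18 = -2·-654216 + -3·88503 + 2·103936 = 1250795
t_19 = -2·1250795 + -3·-654216 + 2·88503 = -361936
t_20 = -2·-361936 + -3·1250795 + 2·-654216 = -4336945
t_21 = -2·-4336945 + -3·-361936 + 2·1250795 = 12261288
t_22 = -2·12261288 + -3·-4336945 + 2·-361936 = -12235613
t_23 = -2·-12235613 + -3·12261288 + 2·-4336945 = -20986528
t_24 = -2·-20986528 + -3·-12235613 + 2·12261288 = 103202471

103202471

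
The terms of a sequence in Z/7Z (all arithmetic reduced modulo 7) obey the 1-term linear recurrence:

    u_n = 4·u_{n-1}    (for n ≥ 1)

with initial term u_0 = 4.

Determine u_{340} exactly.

u_1 = 4·4 = 2
u_2 = 4·2 = 1
u_3 = 4·1 = 4
(u_3) = (4) = (u_0), so the sequence has period 3.
340 ≡ 1 (mod 3), hence u_340 = u_1 = 2.

2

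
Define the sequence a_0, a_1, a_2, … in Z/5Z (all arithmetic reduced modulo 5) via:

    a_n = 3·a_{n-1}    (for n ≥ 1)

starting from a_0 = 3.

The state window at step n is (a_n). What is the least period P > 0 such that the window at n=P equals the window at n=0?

4

n=0: window = (3)
n=1: window = (4)
n=2: window = (2)
n=3: window = (1)
n=4: window = (3)
window at n=4 equals window at n=0 → period = 4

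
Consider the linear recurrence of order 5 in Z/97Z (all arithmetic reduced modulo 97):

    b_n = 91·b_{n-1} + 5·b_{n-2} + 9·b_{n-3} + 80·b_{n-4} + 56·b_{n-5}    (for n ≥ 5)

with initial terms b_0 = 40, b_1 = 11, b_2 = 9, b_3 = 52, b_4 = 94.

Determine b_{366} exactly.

46

b_5 = 91·94 + 5·52 + 9·9 + 80·11 + 56·40 = 84
b_6 = 91·84 + 5·94 + 9·52 + 80·9 + 56·11 = 24
b_7 = 91·24 + 5·84 + 9·94 + 80·52 + 56·9 = 63
b_8 = 91·63 + 5·24 + 9·84 + 80·94 + 56·52 = 66
b_9 = 91·66 + 5·63 + 9·24 + 80·84 + 56·94 = 91
b_10 = 91·91 + 5·66 + 9·63 + 80·24 + 56·84 = 88
Continuing the recurrence:
  b_11 = 18;  b_12 = 65;  b_13 = 22;  b_14 = 75;  b_15 = 17;  b_16 = 83
  b_17 = 36;  b_18 = 18;  b_19 = 74;  b_20 = 93;  b_21 = 33;  b_22 = 24
  b_23 = 26;  b_24 = 11;  b_25 = 77;  b_26 = 6;  b_27 = 89;  b_28 = 3
  b_29 = 79;  b_30 = 90;  b_31 = 63;  b_32 = 90;  b_33 = 89;  b_34 = 79
  b_35 = 94;  b_36 = 11;  b_37 = 83;  b_38 = 67;  b_39 = 28;  b_40 = 74
  b_41 = 86;  b_42 = 26;  b_43 = 45;  b_44 = 71;  b_45 = 96;  b_46 = 96
  b_47 = 70;  b_48 = 6;  b_49 = 30;  b_50 = 53;  b_51 = 95;  b_52 = 0
  b_53 = 2;  b_54 = 70;  b_55 = 70;  b_56 = 30;  b_57 = 87;  b_58 = 53
  b_59 = 13;  b_60 = 15;  b_61 = 71;  b_62 = 51;  b_63 = 21;  b_64 = 77
  b_65 = 26;  b_66 = 35;  b_67 = 8;  b_68 = 34;  b_69 = 44;  b_70 = 63
  b_71 = 32;  b_72 = 1;  b_73 = 34;  b_74 = 27;  b_75 = 91;  b_76 = 21
  b_77 = 50;  b_78 = 32;  b_79 = 18;  b_80 = 3;  b_81 = 7;  b_82 = 63
  b_83 = 6;  b_84 = 38;  b_85 = 30;  b_86 = 64;  b_87 = 42;  b_88 = 28
  b_89 = 5;  b_90 = 13;  b_91 = 62;  b_92 = 62;  b_93 = 83;  b_94 = 41
  b_95 = 13;  b_96 = 91;  b_97 = 9;  b_98 = 7;  b_99 = 84;  b_100 = 54
  b_101 = 58;  b_102 = 93;  b_103 = 55;  b_104 = 78;  b_105 = 63;  b_106 = 40
  b_107 = 6;  b_108 = 60;  b_109 = 29;  b_110 = 21;  b_111 = 78;  b_112 = 87
  b_113 = 14;  b_114 = 89;  b_115 = 72;  b_116 = 21;  b_117 = 43;  b_118 = 57
  b_119 = 39;  b_120 = 39;  b_121 = 46;  b_122 = 60;  b_123 = 34;  b_124 = 91
  b_125 = 14;  b_126 = 2;  b_127 = 70;  b_128 = 73;  b_129 = 35;  b_130 = 80
  b_131 = 50;  b_132 = 87;  b_133 = 61;  b_134 = 52;  b_135 = 41;  b_136 = 41
  b_137 = 91;  b_138 = 38;  b_139 = 95;  b_140 = 1;  b_141 = 8;  b_142 = 24
  b_143 = 30;  b_144 = 77;  b_145 = 18;  b_146 = 5;  b_147 = 35;  b_148 = 57
  b_149 = 4;  b_150 = 44;  b_151 = 51;  b_152 = 68;  b_153 = 69;  b_154 = 55
  b_155 = 90;  b_156 = 19;  b_157 = 71;  b_158 = 13;  b_159 = 58;  b_160 = 29
  b_161 = 90;  b_162 = 2;  b_163 = 53;  b_164 = 56;  b_165 = 41;  b_166 = 85
  b_167 = 89;  b_168 = 45;  b_169 = 81;  b_170 = 33;  b_171 = 76;  b_172 = 1
  b_173 = 68;  b_174 = 85;  b_175 = 7;  b_176 = 93;  b_177 = 15;  b_178 = 85
  b_179 = 96;  b_180 = 56;  b_181 = 42;  b_182 = 93;  b_183 = 83;  b_184 = 16
  b_185 = 86;  b_186 = 15;  b_187 = 13;  b_188 = 6;  b_189 = 83;  b_190 = 39
  b_191 = 78;  b_192 = 33;  b_193 = 50;  b_194 = 90;  b_195 = 89;  b_196 = 2
  b_197 = 10;  b_198 = 81;  b_199 = 5;  b_200 = 80;  b_201 = 22;  b_202 = 78
  b_203 = 60;  b_204 = 21;  b_205 = 35;  b_206 = 50;  b_207 = 17;  b_208 = 71
  b_209 = 11;  b_210 = 0;  b_211 = 4;  b_212 = 14;  b_213 = 39;  b_214 = 3
  b_215 = 41;  b_216 = 9;  b_217 = 8;  b_218 = 74;  b_219 = 21;  b_220 = 34
  b_221 = 62;  b_222 = 50;  b_223 = 29;  b_224 = 68;  b_225 = 67;  b_226 = 8
  b_227 = 5;  b_228 = 14;  b_229 = 63;  b_230 = 55;  b_231 = 86;  b_232 = 77
  b_233 = 79;  b_234 = 77;  b_235 = 13;  b_236 = 63;  b_237 = 51;  b_238 = 40
  b_239 = 17;  b_240 = 20;  b_241 = 76;  b_242 = 33;  b_243 = 82;  b_244 = 96
  b_245 = 56;  b_246 = 18;  b_247 = 35;  b_248 = 46;  b_249 = 23;  b_250 = 36
  b_251 = 47;  b_252 = 22;  b_253 = 90;  b_254 = 87;  b_255 = 82;  b_256 = 4
  b_257 = 95;  b_258 = 63;  b_259 = 22;  b_260 = 33;  b_261 = 58;  b_262 = 93
  b_263 = 79;  b_264 = 20;  b_265 = 34;  b_266 = 43;  b_267 = 77;  b_268 = 69
  b_269 = 27;  b_270 = 12;  b_271 = 37;  b_272 = 19;  b_273 = 92;  b_274 = 20
  b_275 = 69;  b_276 = 32;  b_277 = 27;  b_278 = 96;  b_279 = 85;  b_280 = 41
  b_281 = 48;  b_282 = 77;  b_283 = 4;  b_284 = 6;  b_285 = 23;  b_286 = 46
  b_287 = 63;  b_288 = 84;  b_289 = 73;  b_290 = 85;  b_291 = 79;  b_292 = 89
  b_293 = 15;  b_294 = 23;  b_295 = 81;  b_296 = 56;  b_297 = 58;  b_298 = 43
  b_299 = 59;  b_300 = 87;  b_301 = 79;  b_302 = 2;  b_303 = 49;  b_304 = 21
  b_305 = 77;  b_306 = 12;  b_307 = 72;  b_308 = 89;  b_309 = 92;  b_310 = 90
  b_311 = 72;  b_312 = 67;  b_313 = 17;  b_314 = 41;  b_315 = 87;  b_316 = 13
  b_317 = 18;  b_318 = 25;  b_319 = 1;  b_320 = 82;  b_321 = 63;  b_322 = 42
  b_323 = 50;  b_324 = 12;  b_325 = 3;  b_326 = 8;  b_327 = 25;  b_328 = 88
  b_329 = 96;  b_330 = 24;  b_331 = 84;  b_332 = 93;  b_333 = 76;  b_334 = 10
  b_335 = 6;  b_336 = 38;  b_337 = 25;  b_338 = 9;  b_339 = 95;  b_340 = 69
  b_341 = 2;  b_342 = 10;  b_343 = 42;  b_344 = 83;  b_345 = 43;  b_346 = 89
  b_347 = 80;  b_348 = 32;  b_349 = 76;  b_350 = 58;  b_351 = 64;  b_352 = 64
  b_353 = 85;  b_354 = 67;  b_355 = 43;  b_356 = 40;  b_357 = 1;  b_358 = 31
  b_359 = 96;  b_360 = 55;  b_361 = 33;  b_362 = 82;  b_363 = 78;  b_364 = 24
b_365 = 91·24 + 5·78 + 9·82 + 80·33 + 56·55 = 11
b_366 = 91·11 + 5·24 + 9·78 + 80·82 + 56·33 = 46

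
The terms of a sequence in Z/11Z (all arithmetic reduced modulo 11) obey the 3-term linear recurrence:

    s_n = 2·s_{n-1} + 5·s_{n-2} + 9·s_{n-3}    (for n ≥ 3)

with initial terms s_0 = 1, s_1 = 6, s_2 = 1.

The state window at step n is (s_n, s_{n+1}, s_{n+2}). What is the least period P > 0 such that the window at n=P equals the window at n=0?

n=0: window = (1, 6, 1)
n=1: window = (6, 1, 8)
n=2: window = (1, 8, 9)
n=3: window = (8, 9, 1)
n=4: window = (9, 1, 9)
n=5: window = (1, 9, 5)
n=6: window = (9, 5, 9)
n=7: window = (5, 9, 3)
n=8: window = (9, 3, 8)
n=9: window = (3, 8, 2)
n=10: window = (8, 2, 5)
n=11: window = (2, 5, 4)
n=12: window = (5, 4, 7)
n=13: window = (4, 7, 2)
n=14: window = (7, 2, 9)
n=15: window = (2, 9, 3)
n=16: window = (9, 3, 3)
n=17: window = (3, 3, 3)
n=18: window = (3, 3, 4)
n=19: window = (3, 4, 6)
n=20: window = (4, 6, 4)
n=21: window = (6, 4, 8)
n=22: window = (4, 8, 2)
n=23: window = (8, 2, 3)
n=24: window = (2, 3, 0)
n=25: window = (3, 0, 0)
n=26: window = (0, 0, 5)
n=27: window = (0, 5, 10)
n=28: window = (5, 10, 1)
n=29: window = (10, 1, 9)
n=30: window = (1, 9, 3)
n=31: window = (9, 3, 5)
n=32: window = (3, 5, 7)
n=33: window = (5, 7, 0)
n=34: window = (7, 0, 3)
n=35: window = (0, 3, 3)
n=36: window = (3, 3, 10)
n=37: window = (3, 10, 7)
n=38: window = (10, 7, 3)
n=39: window = (7, 3, 10)
n=40: window = (3, 10, 10)
…
n=663: window = (7, 8, 1)
n=664: window = (8, 1, 6)
n=665: window = (1, 6, 1)
window at n=665 equals window at n=0 → period = 665

665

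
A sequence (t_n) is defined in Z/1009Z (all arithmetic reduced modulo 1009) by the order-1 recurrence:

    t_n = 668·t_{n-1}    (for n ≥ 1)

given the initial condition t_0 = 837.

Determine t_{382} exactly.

t_1 = 668·837 = 130
t_2 = 668·130 = 66
t_3 = 668·66 = 701
t_4 = 668·701 = 92
t_5 = 668·92 = 916
t_6 = 668·916 = 434
t_7 = 668·434 = 329
t_8 = 668·329 = 819
t_9 = 668·819 = 214
t_10 = 668·214 = 683
t_11 = 668·683 = 176
t_12 = 668·176 = 524
t_13 = 668·524 = 918
t_14 = 668·918 = 761
t_15 = 668·761 = 821
t_16 = 668·821 = 541
t_17 = 668·541 = 166
t_18 = 668·166 = 907
t_19 = 668·907 = 476
t_20 = 668·476 = 133
t_21 = 668·133 = 52
t_22 = 668·52 = 430
t_23 = 668·430 = 684
t_24 = 668·684 = 844
t_25 = 668·844 = 770
t_26 = 668·770 = 779
t_27 = 668·779 = 737
t_28 = 668·737 = 933
t_29 = 668·933 = 691
t_30 = 668·691 = 475
t_31 = 668·475 = 474
t_32 = 668·474 = 815
t_33 = 668·815 = 569
t_34 = 668·569 = 708
t_35 = 668·708 = 732
t_36 = 668·732 = 620
t_37 = 668·620 = 470
t_38 = 668·470 = 161
t_39 = 668·161 = 594
t_40 = 668·594 = 255
t_41 = 668·255 = 828
t_42 = 668·828 = 172
t_43 = 668·172 = 879
t_44 = 668·879 = 943
t_45 = 668·943 = 308
t_46 = 668·308 = 917
t_47 = 668·917 = 93
t_48 = 668·93 = 575
t_49 = 668·575 = 680
t_50 = 668·680 = 190
t_51 = 668·190 = 795
t_52 = 668·795 = 326
t_53 = 668·326 = 833
t_54 = 668·833 = 485
t_55 = 668·485 = 91
t_56 = 668·91 = 248
t_57 = 668·248 = 188
t_58 = 668·188 = 468
t_59 = 668·468 = 843
t_60 = 668·843 = 102
t_61 = 668·102 = 533
t_62 = 668·533 = 876
t_63 = 668·876 = 957
t_64 = 668·957 = 579
t_65 = 668·579 = 325
t_66 = 668·325 = 165
t_67 = 668·165 = 239
t_68 = 668·239 = 230
t_69 = 668·230 = 272
t_70 = 668·272 = 76
t_71 = 668·76 = 318
t_72 = 668·318 = 534
t_73 = 668·534 = 535
t_74 = 668·535 = 194
t_75 = 668·194 = 440
t_76 = 668·440 = 301
t_77 = 668·301 = 277
t_78 = 668·277 = 389
t_79 = 668·389 = 539
t_80 = 668·539 = 848
t_81 = 668·848 = 415
t_82 = 668·415 = 754
t_83 = 668·754 = 181
t_84 = 668·181 = 837
(t_84) = (837) = (t_0), so the sequence has period 84.
382 ≡ 46 (mod 84), hence t_382 = t_46 = 917.

917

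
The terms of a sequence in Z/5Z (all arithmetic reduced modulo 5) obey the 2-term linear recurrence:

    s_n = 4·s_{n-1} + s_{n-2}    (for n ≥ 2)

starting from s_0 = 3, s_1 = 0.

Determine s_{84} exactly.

s_2 = 4·0 + 1·3 = 3
s_3 = 4·3 + 1·0 = 2
s_4 = 4·2 + 1·3 = 1
s_5 = 4·1 + 1·2 = 1
s_6 = 4·1 + 1·1 = 0
s_7 = 4·0 + 1·1 = 1
s_8 = 4·1 + 1·0 = 4
s_9 = 4·4 + 1·1 = 2
s_10 = 4·2 + 1·4 = 2
s_11 = 4·2 + 1·2 = 0
s_12 = 4·0 + 1·2 = 2
s_13 = 4·2 + 1·0 = 3
s_14 = 4·3 + 1·2 = 4
s_15 = 4·4 + 1·3 = 4
s_16 = 4·4 + 1·4 = 0
s_17 = 4·0 + 1·4 = 4
s_18 = 4·4 + 1·0 = 1
s_19 = 4·1 + 1·4 = 3
s_20 = 4·3 + 1·1 = 3
s_21 = 4·3 + 1·3 = 0
(s_20, s_21) = (3, 0) = (s_0, s_1), so the sequence has period 20.
84 ≡ 4 (mod 20), hence s_84 = s_4 = 1.

1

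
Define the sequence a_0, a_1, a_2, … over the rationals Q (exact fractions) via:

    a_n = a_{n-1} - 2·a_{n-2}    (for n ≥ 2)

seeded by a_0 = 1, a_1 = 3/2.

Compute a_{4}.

a_2 = 1·3/2 + -2·1 = -1/2
a_3 = 1·-1/2 + -2·3/2 = -7/2
a_4 = 1·-7/2 + -2·-1/2 = -5/2

-5/2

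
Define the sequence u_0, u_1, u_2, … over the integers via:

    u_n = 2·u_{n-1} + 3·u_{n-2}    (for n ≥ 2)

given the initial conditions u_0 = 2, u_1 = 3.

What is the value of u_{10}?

73812

u_2 = 2·3 + 3·2 = 12
u_3 = 2·12 + 3·3 = 33
u_4 = 2·33 + 3·12 = 102
u_5 = 2·102 + 3·33 = 303
u_6 = 2·303 + 3·102 = 912
u_7 = 2·912 + 3·303 = 2733
u_8 = 2·2733 + 3·912 = 8202
u_9 = 2·8202 + 3·2733 = 24603
u_10 = 2·24603 + 3·8202 = 73812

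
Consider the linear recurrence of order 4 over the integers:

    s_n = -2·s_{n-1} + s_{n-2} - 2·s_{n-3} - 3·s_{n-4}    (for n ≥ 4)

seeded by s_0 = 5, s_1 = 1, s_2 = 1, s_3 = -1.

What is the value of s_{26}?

s_4 = -2·-1 + 1·1 + -2·1 + -3·5 = -14
s_5 = -2·-14 + 1·-1 + -2·1 + -3·1 = 22
s_6 = -2·22 + 1·-14 + -2·-1 + -3·1 = -59
s_7 = -2·-59 + 1·22 + -2·-14 + -3·-1 = 171
s_8 = -2·171 + 1·-59 + -2·22 + -3·-14 = -403
s_9 = -2·-403 + 1·171 + -2·-59 + -3·22 = 1029
s_10 = -2·1029 + 1·-403 + -2·171 + -3·-59 = -2626
s_11 = -2·-2626 + 1·1029 + -2·-403 + -3·171 = 6574
s_12 = -2·6574 + 1·-2626 + -2·1029 + -3·-403 = -16623
s_13 = -2·-16623 + 1·6574 + -2·-2626 + -3·1029 = 41985
s_14 = -2·41985 + 1·-16623 + -2·6574 + -3·-2626 = -105863
s_15 = -2·-105863 + 1·41985 + -2·-16623 + -3·6574 = 267235
s_16 = -2·267235 + 1·-105863 + -2·41985 + -3·-16623 = -674434
s_17 = -2·-674434 + 1·267235 + -2·-105863 + -3·41985 = 1701874
s_18 = -2·1701874 + 1·-674434 + -2·267235 + -3·-105863 = -4295063
s_19 = -2·-4295063 + 1·1701874 + -2·-674434 + -3·267235 = 10839163
s_20 = -2·10839163 + 1·-4295063 + -2·1701874 + -3·-674434 = -27353835
s_21 = -2·-27353835 + 1·10839163 + -2·-4295063 + -3·1701874 = 69031337
s_22 = -2·69031337 + 1·-27353835 + -2·10839163 + -3·-4295063 = -174209646
s_23 = -2·-174209646 + 1·69031337 + -2·-27353835 + -3·10839163 = 439640810
s_24 = -2·439640810 + 1·-174209646 + -2·69031337 + -3·-27353835 = -1109492435
s_25 = -2·-1109492435 + 1·439640810 + -2·-174209646 + -3·69031337 = 2799950961
s_26 = -2·2799950961 + 1·-1109492435 + -2·439640810 + -3·-174209646 = -7066047039

-7066047039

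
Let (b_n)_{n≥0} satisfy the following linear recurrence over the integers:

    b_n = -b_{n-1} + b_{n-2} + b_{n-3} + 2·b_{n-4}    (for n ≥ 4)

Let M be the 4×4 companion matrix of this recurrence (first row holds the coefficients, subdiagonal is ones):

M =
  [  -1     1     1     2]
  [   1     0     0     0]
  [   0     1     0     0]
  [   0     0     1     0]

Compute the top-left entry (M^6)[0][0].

(M^6)[0][0] is the top entry after applying M 6 times to the unit state (1, 0, 0, 0). Equivalently it is h_{9} for the auxiliary sequence (h_n) obeying the same recurrence with h_3 = 1 and h_i = 0 for 0 ≤ i < 3:
h_4 = -1·1 + 1·0 + 1·0 + 2·0 = -1
h_5 = -1·-1 + 1·1 + 1·0 + 2·0 = 2
h_6 = -1·2 + 1·-1 + 1·1 + 2·0 = -2
h_7 = -1·-2 + 1·2 + 1·-1 + 2·1 = 5
h_8 = -1·5 + 1·-2 + 1·2 + 2·-1 = -7
h_9 = -1·-7 + 1·5 + 1·-2 + 2·2 = 14

14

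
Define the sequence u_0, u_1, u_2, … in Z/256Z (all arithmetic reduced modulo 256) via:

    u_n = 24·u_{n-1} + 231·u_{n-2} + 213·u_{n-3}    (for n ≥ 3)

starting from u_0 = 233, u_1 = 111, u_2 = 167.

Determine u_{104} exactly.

222

u_3 = 24·167 + 231·111 + 213·233 = 174
u_4 = 24·174 + 231·167 + 213·111 = 92
u_5 = 24·92 + 231·174 + 213·167 = 149
u_6 = 24·149 + 231·92 + 213·174 = 194
u_7 = 24·194 + 231·149 + 213·92 = 47
u_8 = 24·47 + 231·194 + 213·149 = 111
u_9 = 24·111 + 231·47 + 213·194 = 59
u_10 = 24·59 + 231·111 + 213·47 = 204
u_11 = 24·204 + 231·59 + 213·111 = 184
u_12 = 24·184 + 231·204 + 213·59 = 107
u_13 = 24·107 + 231·184 + 213·204 = 204
u_14 = 24·204 + 231·107 + 213·184 = 197
u_15 = 24·197 + 231·204 + 213·107 = 147
u_16 = 24·147 + 231·197 + 213·204 = 71
u_17 = 24·71 + 231·147 + 213·197 = 54
u_18 = 24·54 + 231·71 + 213·147 = 112
u_19 = 24·112 + 231·54 + 213·71 = 77
u_20 = 24·77 + 231·112 + 213·54 = 54
u_21 = 24·54 + 231·77 + 213·112 = 187
u_22 = 24·187 + 231·54 + 213·77 = 83
u_23 = 24·83 + 231·187 + 213·54 = 115
u_24 = 24·115 + 231·83 + 213·187 = 68
u_25 = 24·68 + 231·115 + 213·83 = 52
u_26 = 24·52 + 231·68 + 213·115 = 235
u_27 = 24·235 + 231·52 + 213·68 = 136
u_28 = 24·136 + 231·235 + 213·52 = 17
u_29 = 24·17 + 231·136 + 213·235 = 215
u_30 = 24·215 + 231·17 + 213·136 = 167
u_31 = 24·167 + 231·215 + 213·17 = 206
u_32 = 24·206 + 231·167 + 213·215 = 228
u_33 = 24·228 + 231·206 + 213·167 = 53
u_34 = 24·53 + 231·228 + 213·206 = 26
u_35 = 24·26 + 231·53 + 213·228 = 247
u_36 = 24·247 + 231·26 + 213·53 = 183
u_37 = 24·183 + 231·247 + 213·26 = 171
u_38 = 24·171 + 231·183 + 213·247 = 172
u_39 = 24·172 + 231·171 + 213·183 = 176
u_40 = 24·176 + 231·172 + 213·171 = 251
u_41 = 24·251 + 231·176 + 213·172 = 116
u_42 = 24·116 + 231·251 + 213·176 = 205
u_43 = 24·205 + 231·116 + 213·251 = 187
u_44 = 24·187 + 231·205 + 213·116 = 7
u_45 = 24·7 + 231·187 + 213·205 = 246
u_46 = 24·246 + 231·7 + 213·187 = 248
u_47 = 24·248 + 231·246 + 213·7 = 13
u_48 = 24·13 + 231·248 + 213·246 = 174
u_49 = 24·174 + 231·13 + 213·248 = 99
u_50 = 24·99 + 231·174 + 213·13 = 27
u_51 = 24·27 + 231·99 + 213·174 = 163
u_52 = 24·163 + 231·27 + 213·99 = 4
u_53 = 24·4 + 231·163 + 213·27 = 236
u_54 = 24·236 + 231·4 + 213·163 = 91
u_55 = 24·91 + 231·236 + 213·4 = 208
u_56 = 24·208 + 231·91 + 213·236 = 249
u_57 = 24·249 + 231·208 + 213·91 = 191
u_58 = 24·191 + 231·249 + 213·208 = 167
u_59 = 24·167 + 231·191 + 213·249 = 46
u_60 = 24·46 + 231·167 + 213·191 = 236
u_61 = 24·236 + 231·46 + 213·167 = 149
u_62 = 24·149 + 231·236 + 213·46 = 50
u_63 = 24·50 + 231·149 + 213·236 = 127
u_64 = 24·127 + 231·50 + 213·149 = 255
u_65 = 24·255 + 231·127 + 213·50 = 27
u_66 = 24·27 + 231·255 + 213·127 = 76
u_67 = 24·76 + 231·27 + 213·255 = 168
u_68 = 24·168 + 231·76 + 213·27 = 203
u_69 = 24·203 + 231·168 + 213·76 = 220
u_70 = 24·220 + 231·203 + 213·168 = 149
u_71 = 24·149 + 231·220 + 213·203 = 99
u_72 = 24·99 + 231·149 + 213·220 = 199
u_73 = 24·199 + 231·99 + 213·149 = 246
u_74 = 24·246 + 231·199 + 213·99 = 0
u_75 = 24·0 + 231·246 + 213·199 = 141
u_76 = 24·141 + 231·0 + 213·246 = 230
u_77 = 24·230 + 231·141 + 213·0 = 203
u_78 = 24·203 + 231·230 + 213·141 = 227
u_79 = 24·227 + 231·203 + 213·230 = 211
u_80 = 24·211 + 231·227 + 213·203 = 132
u_81 = 24·132 + 231·211 + 213·227 = 164
u_82 = 24·164 + 231·132 + 213·211 = 11
u_83 = 24·11 + 231·164 + 213·132 = 216
u_84 = 24·216 + 231·11 + 213·164 = 161
u_85 = 24·161 + 231·216 + 213·11 = 39
u_86 = 24·39 + 231·161 + 213·216 = 167
u_87 = 24·167 + 231·39 + 213·161 = 206
u_88 = 24·206 + 231·167 + 213·39 = 116
u_89 = 24·116 + 231·206 + 213·167 = 181
u_90 = 24·181 + 231·116 + 213·206 = 10
u_91 = 24·10 + 231·181 + 213·116 = 199
u_92 = 24·199 + 231·10 + 213·181 = 71
u_93 = 24·71 + 231·199 + 213·10 = 139
u_94 = 24·139 + 231·71 + 213·199 = 172
u_95 = 24·172 + 231·139 + 213·71 = 160
u_96 = 24·160 + 231·172 + 213·139 = 219
u_97 = 24·219 + 231·160 + 213·172 = 4
u_98 = 24·4 + 231·219 + 213·160 = 29
u_99 = 24·29 + 231·4 + 213·219 = 139
u_100 = 24·139 + 231·29 + 213·4 = 135
u_101 = 24·135 + 231·139 + 213·29 = 54
u_102 = 24·54 + 231·135 + 213·139 = 136
u_103 = 24·136 + 231·54 + 213·135 = 205
u_104 = 24·205 + 231·136 + 213·54 = 222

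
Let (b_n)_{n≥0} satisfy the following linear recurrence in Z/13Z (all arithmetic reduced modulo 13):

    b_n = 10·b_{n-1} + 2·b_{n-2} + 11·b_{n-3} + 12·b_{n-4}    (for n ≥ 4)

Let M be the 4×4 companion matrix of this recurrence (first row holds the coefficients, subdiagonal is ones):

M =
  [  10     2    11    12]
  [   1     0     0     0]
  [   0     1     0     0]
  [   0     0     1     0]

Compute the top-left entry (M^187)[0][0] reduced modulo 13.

(M^187)[0][0] is the top entry after applying M 187 times to the unit state (1, 0, 0, 0). Equivalently it is h_{190} for the auxiliary sequence (h_n) obeying the same recurrence with h_3 = 1 and h_i = 0 for 0 ≤ i < 3:
h_4 = 10·1 + 2·0 + 11·0 + 12·0 = 10
h_5 = 10·10 + 2·1 + 11·0 + 12·0 = 11
h_6 = 10·11 + 2·10 + 11·1 + 12·0 = 11
h_7 = 10·11 + 2·11 + 11·10 + 12·1 = 7
h_8 = 10·7 + 2·11 + 11·11 + 12·10 = 8
h_9 = 10·8 + 2·7 + 11·11 + 12·11 = 9
Continuing the recurrence:
  h_10 = 3;  h_11 = 12;  h_12 = 9;  h_13 = 8;  h_14 = 6;  h_15 = 7
  h_16 = 5;  h_17 = 5;  h_18 = 1;  h_19 = 3;  h_20 = 4;  h_21 = 0
  h_22 = 1;  h_23 = 12;  h_24 = 1;  h_25 = 6;  h_26 = 11;  h_27 = 4
  h_28 = 10;  h_29 = 2;  h_30 = 8;  h_31 = 8;  h_32 = 4;  h_33 = 12
  h_34 = 0;  h_35 = 8;  h_36 = 0;  h_37 = 4;  h_38 = 11;  h_39 = 6
  h_40 = 9;  h_41 = 11;  h_42 = 1;  h_43 = 8;  h_44 = 12;  h_45 = 6
  h_46 = 2;  h_47 = 0;  h_48 = 6;  h_49 = 11;  h_50 = 3;  h_51 = 1
  h_52 = 1;  h_53 = 8;  h_54 = 12;  h_55 = 3;  h_56 = 11;  h_57 = 6
  h_58 = 12;  h_59 = 3;  h_60 = 5;  h_61 = 0;  h_62 = 5;  h_63 = 11
  h_64 = 11;  h_65 = 5;  h_66 = 6;  h_67 = 11;  h_68 = 10;  h_69 = 1
  h_70 = 2;  h_71 = 4;  h_72 = 6;  h_73 = 11;  h_74 = 8;  h_75 = 8
  h_76 = 3;  h_77 = 6;  h_78 = 3;  h_79 = 2;  h_80 = 11;  h_81 = 11
  h_82 = 8;  h_83 = 0;  h_84 = 9;  h_85 = 11;  h_86 = 3;  h_87 = 8
  h_88 = 3;  h_89 = 3;  h_90 = 4;  h_91 = 6;  h_92 = 7;  h_93 = 6
  h_94 = 6;  h_95 = 0;  h_96 = 6;  h_97 = 3;  h_98 = 10;  h_99 = 3
  h_100 = 12;  h_101 = 12;  h_102 = 11;  h_103 = 3;  h_104 = 3;  h_105 = 2
  h_106 = 9;  h_107 = 7;  h_108 = 3;  h_109 = 11;  h_110 = 2;  h_111 = 3
  h_112 = 9;  h_113 = 3;  h_114 = 1;  h_115 = 8;  h_116 = 2;  h_117 = 5
  h_118 = 11;  h_119 = 4;  h_120 = 11;  h_121 = 0;  h_122 = 3;  h_123 = 4
  h_124 = 9;  h_125 = 1;  h_126 = 4;  h_127 = 7;  h_128 = 2;  h_129 = 12
  h_130 = 2;  h_131 = 7;  h_132 = 9;  h_133 = 10;  h_134 = 11;  h_135 = 1
  h_136 = 3;  h_137 = 0;  h_138 = 6;  h_139 = 1;  h_140 = 6;  h_141 = 11
  h_142 = 10;  h_143 = 5;  h_144 = 3;  h_145 = 9;  h_146 = 11;  h_147 = 0
  h_148 = 1;  h_149 = 5;  h_150 = 2;  h_151 = 2;  h_152 = 0;  h_153 = 8
  h_154 = 9;  h_155 = 0;  h_156 = 2;  h_157 = 7;  h_158 = 0;  h_159 = 10
  h_160 = 6;  h_161 = 8;  h_162 = 7;  h_163 = 12;  h_164 = 8;  h_165 = 4
  h_166 = 12;  h_167 = 9;  h_168 = 7;  h_169 = 8;  h_170 = 12;  h_171 = 9
  h_172 = 0;  h_173 = 12;  h_174 = 12;  h_175 = 5;  h_176 = 11;  h_177 = 6
  h_178 = 8;  h_179 = 0;  h_180 = 6;  h_181 = 12;  h_182 = 7;  h_183 = 4
  h_184 = 11;  h_185 = 1;  h_186 = 4;  h_187 = 3;  h_188 = 12
h_189 = 10·12 + 2·3 + 11·4 + 12·1 = 0
h_190 = 10·0 + 2·12 + 11·3 + 12·4 = 1

1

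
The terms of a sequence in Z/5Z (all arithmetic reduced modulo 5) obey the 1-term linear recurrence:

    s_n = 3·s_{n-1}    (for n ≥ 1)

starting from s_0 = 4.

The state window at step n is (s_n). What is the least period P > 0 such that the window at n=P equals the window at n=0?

4

n=0: window = (4)
n=1: window = (2)
n=2: window = (1)
n=3: window = (3)
n=4: window = (4)
window at n=4 equals window at n=0 → period = 4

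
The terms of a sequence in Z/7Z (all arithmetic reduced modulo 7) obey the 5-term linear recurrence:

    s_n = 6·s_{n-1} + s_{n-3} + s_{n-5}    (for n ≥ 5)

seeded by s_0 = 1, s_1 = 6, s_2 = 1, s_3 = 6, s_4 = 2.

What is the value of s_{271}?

s_5 = 6·2 + 0·6 + 1·1 + 0·6 + 1·1 = 0
s_6 = 6·0 + 0·2 + 1·6 + 0·1 + 1·6 = 5
s_7 = 6·5 + 0·0 + 1·2 + 0·6 + 1·1 = 5
s_8 = 6·5 + 0·5 + 1·0 + 0·2 + 1·6 = 1
s_9 = 6·1 + 0·5 + 1·5 + 0·0 + 1·2 = 6
s_10 = 6·6 + 0·1 + 1·5 + 0·5 + 1·0 = 6
Continuing the recurrence:
  s_11 = 0;  s_12 = 4;  s_13 = 3;  s_14 = 3;  s_15 = 0;  s_16 = 3
  s_17 = 4;  s_18 = 6;  s_19 = 0;  s_20 = 4;  s_21 = 5;  s_22 = 6
  s_23 = 4;  s_24 = 1;  s_25 = 2;  s_26 = 0;  s_27 = 0;  s_28 = 6
  s_29 = 2;  s_30 = 0;  s_31 = 6;  s_32 = 3;  s_33 = 3;  s_34 = 5
  s_35 = 5;  s_36 = 4;  s_37 = 4;  s_38 = 4;  s_39 = 5;  s_40 = 4
  s_41 = 4;  s_42 = 5;  s_43 = 3;  s_44 = 6;  s_45 = 3;  s_46 = 4
  s_47 = 0;  s_48 = 6;  s_49 = 4;  s_50 = 6;  s_51 = 4;  s_52 = 0
  s_53 = 5;  s_54 = 3;  s_55 = 3;  s_56 = 6;  s_57 = 4;  s_58 = 4
  s_59 = 5;  s_60 = 2;  s_61 = 1;  s_62 = 1;  s_63 = 5;  s_64 = 1
  s_65 = 2;  s_66 = 4;  s_67 = 5;  s_68 = 2;  s_69 = 3;  s_70 = 4
  s_71 = 2;  s_72 = 6;  s_73 = 0;  s_74 = 5;  s_75 = 5;  s_76 = 4
  s_77 = 0;  s_78 = 5;  s_79 = 4;  s_80 = 1;  s_81 = 1;  s_82 = 3
  s_83 = 3;  s_84 = 2;  s_85 = 2;  s_86 = 2;  s_87 = 3;  s_88 = 2
  s_89 = 2;  s_90 = 3;  s_91 = 1;  s_92 = 4;  s_93 = 1;  s_94 = 2
  s_95 = 5;  s_96 = 4;  s_97 = 2;  s_98 = 4;  s_99 = 2;  s_100 = 5
  s_101 = 3;  s_102 = 1;  s_103 = 1;  s_104 = 4;  s_105 = 2;  s_106 = 2
  s_107 = 3;  s_108 = 0;  s_109 = 6;  s_110 = 6;  s_111 = 3;  s_112 = 6
  s_113 = 0;  s_114 = 2;  s_115 = 3;  s_116 = 0;  s_117 = 1;  s_118 = 2
  s_119 = 0;  s_120 = 4;  s_121 = 5;  s_122 = 3;  s_123 = 3;  s_124 = 2
  s_125 = 5;  s_126 = 3;  s_127 = 2;  s_128 = 6;  s_129 = 6;  s_130 = 1
  s_131 = 1;  s_132 = 0;  s_133 = 0;  s_134 = 0;  s_135 = 1;  s_136 = 0
  s_137 = 0;  s_138 = 1;  s_139 = 6;  s_140 = 2;  s_141 = 6;  s_142 = 0
  s_143 = 3;  s_144 = 2;  s_145 = 0;  s_146 = 2;  s_147 = 0;  s_148 = 3
  s_149 = 1;  s_150 = 6;  s_151 = 6;  s_152 = 2;  s_153 = 0;  s_154 = 0
  s_155 = 1;  s_156 = 5;  s_157 = 4;  s_158 = 4;  s_159 = 1;  s_160 = 4
  s_161 = 5;  s_162 = 0;  s_163 = 1;  s_164 = 5;  s_165 = 6;  s_166 = 0
  s_167 = 5;  s_168 = 2;  s_169 = 3;  s_170 = 1;  s_171 = 1;  s_172 = 0
  s_173 = 3;  s_174 = 1;  s_175 = 0;  s_176 = 4;  s_177 = 4;  s_178 = 6
  s_179 = 6;  s_180 = 5;  s_181 = 5;  s_182 = 5;  s_183 = 6;  s_184 = 5
  s_185 = 5;  s_186 = 6;  s_187 = 4;  s_188 = 0;  s_189 = 4;  s_190 = 5
  s_191 = 1;  s_192 = 0;  s_193 = 5;  s_194 = 0;  s_195 = 5;  s_196 = 1
  s_197 = 6;  s_198 = 4;  s_199 = 4;  s_200 = 0;  s_201 = 5;  s_202 = 5
  s_203 = 6;  s_204 = 3;  s_205 = 2;  s_206 = 2;  s_207 = 6;  s_208 = 2
  s_209 = 3;  s_210 = 5;  s_211 = 6;  s_212 = 3;  s_213 = 4;  s_214 = 5
  s_215 = 3;  s_216 = 0;  s_217 = 1;  s_218 = 6;  s_219 = 6;  s_220 = 5
  s_221 = 1;  s_222 = 6;  s_223 = 5;  s_224 = 2;  s_225 = 2;  s_226 = 4
  s_227 = 4;  s_228 = 3;  s_229 = 3;  s_230 = 3;  s_231 = 4;  s_232 = 3
  s_233 = 3;  s_234 = 4;  s_235 = 2;  s_236 = 5;  s_237 = 2;  s_238 = 3
  s_239 = 6;  s_240 = 5;  s_241 = 3;  s_242 = 5;  s_243 = 3;  s_244 = 6
  s_245 = 4;  s_246 = 2;  s_247 = 2;  s_248 = 5;  s_249 = 3;  s_250 = 3
  s_251 = 4;  s_252 = 1;  s_253 = 0;  s_254 = 0;  s_255 = 4;  s_256 = 0
  s_257 = 1;  s_258 = 3;  s_259 = 4;  s_260 = 1;  s_261 = 2;  s_262 = 3
  s_263 = 1;  s_264 = 5;  s_265 = 6;  s_266 = 4;  s_267 = 4;  s_268 = 3
  s_269 = 6
s_270 = 6·6 + 0·3 + 1·4 + 0·4 + 1·6 = 4
s_271 = 6·4 + 0·6 + 1·3 + 0·4 + 1·4 = 3

3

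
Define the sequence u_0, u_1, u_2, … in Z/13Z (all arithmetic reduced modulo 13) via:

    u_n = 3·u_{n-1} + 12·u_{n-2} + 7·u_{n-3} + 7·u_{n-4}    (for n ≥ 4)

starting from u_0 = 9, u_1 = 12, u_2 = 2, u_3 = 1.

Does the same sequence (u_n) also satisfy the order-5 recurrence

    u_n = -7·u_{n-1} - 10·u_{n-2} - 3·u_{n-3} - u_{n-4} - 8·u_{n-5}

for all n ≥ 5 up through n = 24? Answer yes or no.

yes

Terms u_0..u_24: 9, 12, 2, 1, 5, 8, 1, 11, 6, 5, 2, 3, 6, 12, 0, 12, 6, 12, 10, 1, 2, 3, 6, 10, 7
n=5: candidate gives 8, actual u_5 = 8 ✓
n=6: candidate gives 1, actual u_6 = 1 ✓
n=7: candidate gives 11, actual u_7 = 11 ✓
n=8: candidate gives 6, actual u_8 = 6 ✓
n=9: candidate gives 5, actual u_9 = 5 ✓
n=10: candidate gives 2, actual u_10 = 2 ✓
n=11: candidate gives 3, actual u_11 = 3 ✓
n=12: candidate gives 6, actual u_12 = 6 ✓
n=13: candidate gives 12, actual u_13 = 12 ✓
n=14: candidate gives 0, actual u_14 = 0 ✓
n=15: candidate gives 12, actual u_15 = 12 ✓
n=16: candidate gives 6, actual u_16 = 6 ✓
n=17: candidate gives 12, actual u_17 = 12 ✓
n=18: candidate gives 10, actual u_18 = 10 ✓
n=19: candidate gives 1, actual u_19 = 1 ✓
n=20: candidate gives 2, actual u_20 = 2 ✓
n=21: candidate gives 3, actual u_21 = 3 ✓
n=22: candidate gives 6, actual u_22 = 6 ✓
n=23: candidate gives 10, actual u_23 = 10 ✓
n=24: candidate gives 7, actual u_24 = 7 ✓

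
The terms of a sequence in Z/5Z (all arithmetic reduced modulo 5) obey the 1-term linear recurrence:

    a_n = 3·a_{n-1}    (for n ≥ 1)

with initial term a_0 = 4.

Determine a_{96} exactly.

4

a_1 = 3·4 = 2
a_2 = 3·2 = 1
a_3 = 3·1 = 3
a_4 = 3·3 = 4
(a_4) = (4) = (a_0), so the sequence has period 4.
96 ≡ 0 (mod 4), hence a_96 = a_0 = 4.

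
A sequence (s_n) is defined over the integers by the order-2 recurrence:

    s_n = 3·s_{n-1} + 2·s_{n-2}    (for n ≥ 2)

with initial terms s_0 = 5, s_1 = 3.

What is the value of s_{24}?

s_2 = 3·3 + 2·5 = 19
s_3 = 3·19 + 2·3 = 63
s_4 = 3·63 + 2·19 = 227
s_5 = 3·227 + 2·63 = 807
s_6 = 3·807 + 2·227 = 2875
s_7 = 3·2875 + 2·807 = 10239
s_8 = 3·10239 + 2·2875 = 36467
s_9 = 3·36467 + 2·10239 = 129879
s_10 = 3·129879 + 2·36467 = 462571
s_11 = 3·462571 + 2·129879 = 1647471
s_12 = 3·1647471 + 2·462571 = 5867555
s_13 = 3·5867555 + 2·1647471 = 20897607
s_14 = 3·20897607 + 2·5867555 = 74427931
s_15 = 3·74427931 + 2·20897607 = 265079007
s_16 = 3·265079007 + 2·74427931 = 944092883
s_17 = 3·944092883 + 2·265079007 = 3362436663
s_18 = 3·3362436663 + 2·944092883 = 11975495755
s_19 = 3·11975495755 + 2·3362436663 = 42651360591
s_20 = 3·42651360591 + 2·11975495755 = 151905073283
s_21 = 3·151905073283 + 2·42651360591 = 541017941031
s_22 = 3·541017941031 + 2·151905073283 = 1926863969659
s_23 = 3·1926863969659 + 2·541017941031 = 6862627791039
s_24 = 3·6862627791039 + 2·1926863969659 = 24441611312435

24441611312435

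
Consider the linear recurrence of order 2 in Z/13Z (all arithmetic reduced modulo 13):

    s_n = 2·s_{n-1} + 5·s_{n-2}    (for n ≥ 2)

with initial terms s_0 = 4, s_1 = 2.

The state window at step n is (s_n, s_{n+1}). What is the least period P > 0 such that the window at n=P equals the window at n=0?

56

n=0: window = (4, 2)
n=1: window = (2, 11)
n=2: window = (11, 6)
n=3: window = (6, 2)
n=4: window = (2, 8)
n=5: window = (8, 0)
n=6: window = (0, 1)
n=7: window = (1, 2)
n=8: window = (2, 9)
n=9: window = (9, 2)
n=10: window = (2, 10)
n=11: window = (10, 4)
n=12: window = (4, 6)
n=13: window = (6, 6)
n=14: window = (6, 3)
n=15: window = (3, 10)
n=16: window = (10, 9)
n=17: window = (9, 3)
n=18: window = (3, 12)
n=19: window = (12, 0)
n=20: window = (0, 8)
n=21: window = (8, 3)
n=22: window = (3, 7)
n=23: window = (7, 3)
n=24: window = (3, 2)
n=25: window = (2, 6)
n=26: window = (6, 9)
n=27: window = (9, 9)
n=28: window = (9, 11)
n=29: window = (11, 2)
n=30: window = (2, 7)
n=31: window = (7, 11)
n=32: window = (11, 5)
n=33: window = (5, 0)
n=34: window = (0, 12)
n=35: window = (12, 11)
n=36: window = (11, 4)
n=37: window = (4, 11)
n=38: window = (11, 3)
n=39: window = (3, 9)
n=40: window = (9, 7)
…
n=54: window = (7, 4)
n=55: window = (4, 4)
n=56: window = (4, 2)
window at n=56 equals window at n=0 → period = 56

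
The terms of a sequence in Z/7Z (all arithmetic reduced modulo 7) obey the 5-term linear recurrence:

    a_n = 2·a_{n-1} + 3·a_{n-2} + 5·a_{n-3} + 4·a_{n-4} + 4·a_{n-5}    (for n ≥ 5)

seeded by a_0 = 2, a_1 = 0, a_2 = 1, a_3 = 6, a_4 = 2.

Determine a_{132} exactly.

6

a_5 = 2·2 + 3·6 + 5·1 + 4·0 + 4·2 = 0
a_6 = 2·0 + 3·2 + 5·6 + 4·1 + 4·0 = 5
a_7 = 2·5 + 3·0 + 5·2 + 4·6 + 4·1 = 6
a_8 = 2·6 + 3·5 + 5·0 + 4·2 + 4·6 = 3
a_9 = 2·3 + 3·6 + 5·5 + 4·0 + 4·2 = 1
a_10 = 2·1 + 3·3 + 5·6 + 4·5 + 4·0 = 5
Continuing the recurrence:
  a_11 = 2;  a_12 = 4;  a_13 = 6;  a_14 = 2;  a_15 = 0;  a_16 = 4
  a_17 = 2;  a_18 = 6;  a_19 = 4;  a_20 = 3;  a_21 = 2;  a_22 = 2
  a_23 = 2;  a_24 = 6;  a_25 = 6;  a_26 = 0;  a_27 = 1;  a_28 = 1
  a_29 = 4;  a_30 = 5;  a_31 = 3;  a_32 = 0;  a_33 = 5;  a_34 = 5
  a_35 = 1;  a_36 = 5;  a_37 = 2;  a_38 = 1;  a_39 = 1;  a_40 = 4
  a_41 = 2;  a_42 = 5;  a_43 = 2;  a_44 = 0;  a_45 = 6;  a_46 = 1
  a_47 = 6;  a_48 = 4;  a_49 = 6;  a_50 = 5;  a_51 = 6;  a_52 = 6
  a_53 = 4;  a_54 = 2;  a_55 = 6;  a_56 = 2;  a_57 = 2;  a_58 = 1
  a_59 = 1;  a_60 = 5;  a_61 = 6;  a_62 = 2;  a_63 = 6;  a_64 = 2
  a_65 = 6;  a_66 = 3;  a_67 = 3;  a_68 = 0;  a_69 = 0;  a_70 = 2
  a_71 = 0;  a_72 = 4;  a_73 = 4;  a_74 = 0;  a_75 = 5;  a_76 = 4
  a_77 = 6;  a_78 = 2;  a_79 = 6;  a_80 = 0;  a_81 = 5;  a_82 = 2
  a_83 = 2;  a_84 = 3;  a_85 = 0;  a_86 = 5;  a_87 = 6;  a_88 = 5
  a_89 = 2;  a_90 = 6;  a_91 = 3;  a_92 = 1;  a_93 = 6;  a_94 = 6
  a_95 = 1;  a_96 = 3;  a_97 = 4;  a_98 = 0;  a_99 = 6;  a_100 = 6
  a_101 = 2;  a_102 = 5;  a_103 = 0;  a_104 = 3;  a_105 = 0;  a_106 = 2
  a_107 = 4;  a_108 = 5;  a_109 = 2;  a_110 = 5;  a_111 = 2;  a_112 = 2
  a_113 = 0;  a_114 = 2;  a_115 = 0;  a_116 = 1;  a_117 = 6;  a_118 = 2
  a_119 = 0;  a_120 = 5;  a_121 = 6;  a_122 = 3;  a_123 = 1;  a_124 = 5
  a_125 = 2;  a_126 = 4;  a_127 = 6;  a_128 = 2;  a_129 = 0;  a_130 = 4
a_131 = 2·4 + 3·0 + 5·2 + 4·6 + 4·4 = 2
a_132 = 2·2 + 3·4 + 5·0 + 4·2 + 4·6 = 6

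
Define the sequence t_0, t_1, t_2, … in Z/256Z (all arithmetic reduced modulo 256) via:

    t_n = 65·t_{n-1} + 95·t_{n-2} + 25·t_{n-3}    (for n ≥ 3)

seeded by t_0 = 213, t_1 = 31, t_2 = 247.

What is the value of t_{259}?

t_3 = 65·247 + 95·31 + 25·213 = 5
t_4 = 65·5 + 95·247 + 25·31 = 245
t_5 = 65·245 + 95·5 + 25·247 = 47
t_6 = 65·47 + 95·245 + 25·5 = 87
t_7 = 65·87 + 95·47 + 25·245 = 117
t_8 = 65·117 + 95·87 + 25·47 = 149
t_9 = 65·149 + 95·117 + 25·87 = 191
t_10 = 65·191 + 95·149 + 25·117 = 55
t_11 = 65·55 + 95·191 + 25·149 = 101
t_12 = 65·101 + 95·55 + 25·191 = 181
t_13 = 65·181 + 95·101 + 25·55 = 207
t_14 = 65·207 + 95·181 + 25·101 = 151
t_15 = 65·151 + 95·207 + 25·181 = 213
t_16 = 65·213 + 95·151 + 25·207 = 85
t_17 = 65·85 + 95·213 + 25·151 = 95
t_18 = 65·95 + 95·85 + 25·213 = 119
t_19 = 65·119 + 95·95 + 25·85 = 197
t_20 = 65·197 + 95·119 + 25·95 = 117
t_21 = 65·117 + 95·197 + 25·119 = 111
t_22 = 65·111 + 95·117 + 25·197 = 215
t_23 = 65·215 + 95·111 + 25·117 = 53
t_24 = 65·53 + 95·215 + 25·111 = 21
t_25 = 65·21 + 95·53 + 25·215 = 255
t_26 = 65·255 + 95·21 + 25·53 = 183
t_27 = 65·183 + 95·255 + 25·21 = 37
t_28 = 65·37 + 95·183 + 25·255 = 53
t_29 = 65·53 + 95·37 + 25·183 = 15
t_30 = 65·15 + 95·53 + 25·37 = 23
t_31 = 65·23 + 95·15 + 25·53 = 149
t_32 = 65·149 + 95·23 + 25·15 = 213
t_33 = 65·213 + 95·149 + 25·23 = 159
t_34 = 65·159 + 95·213 + 25·149 = 247
t_35 = 65·247 + 95·159 + 25·213 = 133
t_36 = 65·133 + 95·247 + 25·159 = 245
t_37 = 65·245 + 95·133 + 25·247 = 175
t_38 = 65·175 + 95·245 + 25·133 = 87
t_39 = 65·87 + 95·175 + 25·245 = 245
t_40 = 65·245 + 95·87 + 25·175 = 149
t_41 = 65·149 + 95·245 + 25·87 = 63
t_42 = 65·63 + 95·149 + 25·245 = 55
t_43 = 65·55 + 95·63 + 25·149 = 229
t_44 = 65·229 + 95·55 + 25·63 = 181
t_45 = 65·181 + 95·229 + 25·55 = 79
t_46 = 65·79 + 95·181 + 25·229 = 151
t_47 = 65·151 + 95·79 + 25·181 = 85
t_48 = 65·85 + 95·151 + 25·79 = 85
t_49 = 65·85 + 95·85 + 25·151 = 223
t_50 = 65·223 + 95·85 + 25·85 = 119
t_51 = 65·119 + 95·223 + 25·85 = 69
t_52 = 65·69 + 95·119 + 25·223 = 117
t_53 = 65·117 + 95·69 + 25·119 = 239
t_54 = 65·239 + 95·117 + 25·69 = 215
t_55 = 65·215 + 95·239 + 25·117 = 181
t_56 = 65·181 + 95·215 + 25·239 = 21
t_57 = 65·21 + 95·181 + 25·215 = 127
t_58 = 65·127 + 95·21 + 25·181 = 183
t_59 = 65·183 + 95·127 + 25·21 = 165
t_60 = 65·165 + 95·183 + 25·127 = 53
t_61 = 65·53 + 95·165 + 25·183 = 143
t_62 = 65·143 + 95·53 + 25·165 = 23
t_63 = 65·23 + 95·143 + 25·53 = 21
t_64 = 65·21 + 95·23 + 25·143 = 213
t_65 = 65·213 + 95·21 + 25·23 = 31
t_66 = 65·31 + 95·213 + 25·21 = 247
(t_64, t_65, t_66) = (213, 31, 247) = (t_0, t_1, t_2), so the sequence has period 64.
259 ≡ 3 (mod 64), hence t_259 = t_3 = 5.

5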